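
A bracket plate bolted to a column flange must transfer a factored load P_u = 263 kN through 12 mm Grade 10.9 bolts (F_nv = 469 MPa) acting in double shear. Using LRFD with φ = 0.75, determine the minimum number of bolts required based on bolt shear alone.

4 bolts

A_b = π·12²/4 = 113.1 mm².
Per-bolt design strength φR_n = 0.75 × 469 × 113.1 × 2 / 1000 = 79.56 kN.
n ≥ 263 / 79.56 = 3.306 → use 4 bolts.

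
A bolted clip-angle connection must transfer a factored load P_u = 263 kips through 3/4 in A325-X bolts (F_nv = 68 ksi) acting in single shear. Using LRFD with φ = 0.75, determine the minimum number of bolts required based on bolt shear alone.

12 bolts

A_b = π·0.75²/4 = 0.4418 in².
Per-bolt design strength φR_n = 0.75 × 68 × 0.4418 × 1 = 22.53 kips.
n ≥ 263 / 22.53 = 11.67 → use 12 bolts.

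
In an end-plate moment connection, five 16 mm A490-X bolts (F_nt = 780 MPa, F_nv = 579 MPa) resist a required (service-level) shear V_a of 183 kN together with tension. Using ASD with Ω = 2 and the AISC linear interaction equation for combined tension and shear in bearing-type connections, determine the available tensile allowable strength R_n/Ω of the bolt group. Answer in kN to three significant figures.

263 kN

A_b = π·16²/4 = 201.1 mm²; f_rv = 183 × 1000 / (5 × 201.1) = 182 MPa.
F'_nt = 1.3 F_nt − (Ω F_nt / F_nv) f_rv = 1.3·780 − (2·780/579)·182 = 523.5 MPa, capped at F_nt → F'_nt = 523.5 MPa.
R_n = F'_nt · A_b · n = 523.5 × 201.1 × 5 / 1000 = 526.3 kN.
Allowable strength R_n/Ω = 526.3 / 2 = 263 kN.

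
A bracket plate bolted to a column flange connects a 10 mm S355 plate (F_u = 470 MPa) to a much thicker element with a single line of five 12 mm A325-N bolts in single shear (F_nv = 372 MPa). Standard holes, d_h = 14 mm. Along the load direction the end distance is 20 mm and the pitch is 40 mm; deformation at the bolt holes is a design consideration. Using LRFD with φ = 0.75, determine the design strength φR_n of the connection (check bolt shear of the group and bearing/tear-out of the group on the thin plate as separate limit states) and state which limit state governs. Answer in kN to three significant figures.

Bolt shear: A_b = π·12²/4 = 113.1 mm²; R_n = 372 × 113.1 × 5 × 1 / 1000 = 210.4 kN → 0.75 × 210.4 = 158 kN.
Bearing (1.2 l_c t F_u ≤ 2.4 d t F_u): upper limit = 2.4·12·10·470 / 1000 = 135.4 kN.
  Edge l_c = 20 − 14/2 = 13 → r_n = 73.32 kN; interior l_c = 40 − 14 = 26 → r_n = 135.4 kN.
  R_n,bearing = 1·73.32 + 4·135.4 = 614.8 kN → 0.75 × 614.8 = 461 kN.
Bolt shear governs: 158 kN.

158 kN (bolt shear governs)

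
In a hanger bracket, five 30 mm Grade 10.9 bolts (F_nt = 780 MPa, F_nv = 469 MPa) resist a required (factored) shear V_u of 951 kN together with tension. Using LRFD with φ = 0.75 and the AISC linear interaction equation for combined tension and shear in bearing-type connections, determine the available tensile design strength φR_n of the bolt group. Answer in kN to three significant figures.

1110 kN

A_b = π·30²/4 = 706.9 mm²; f_rv = 951 × 1000 / (5 × 706.9) = 269.1 MPa.
F'_nt = 1.3 F_nt − (F_nt / φF_nv) f_rv = 1.3·780 − (780/(0.75·469))·269.1 = 417.3 MPa, capped at F_nt → F'_nt = 417.3 MPa.
R_n = F'_nt · A_b · n = 417.3 × 706.9 × 5 / 1000 = 1475 kN.
Design strength φR_n = 0.75 × 1475 = 1110 kN.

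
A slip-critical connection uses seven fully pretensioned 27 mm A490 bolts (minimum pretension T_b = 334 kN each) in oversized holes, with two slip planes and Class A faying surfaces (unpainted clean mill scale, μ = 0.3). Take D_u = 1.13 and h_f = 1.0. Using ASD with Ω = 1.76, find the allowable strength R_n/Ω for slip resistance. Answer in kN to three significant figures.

R_n = μ · D_u · h_f · T_b · n_s · n_b = 0.3 × 1.13 × 1.0 × 334 × 2 × 7 = 1585 kN.
Allowable strength R_n/Ω = 1585 / 1.76 = 901 kN.

901 kN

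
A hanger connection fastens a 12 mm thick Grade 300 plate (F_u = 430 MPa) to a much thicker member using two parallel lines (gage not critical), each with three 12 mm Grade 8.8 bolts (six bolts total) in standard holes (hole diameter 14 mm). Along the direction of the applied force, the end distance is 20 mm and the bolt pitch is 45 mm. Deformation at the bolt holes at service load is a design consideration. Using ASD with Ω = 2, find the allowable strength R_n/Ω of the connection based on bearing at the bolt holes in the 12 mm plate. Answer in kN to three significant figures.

Per bolt r_n = 1.2 l_c t F_u ≤ 2.4 d t F_u; upper limit = 2.4 × 12 × 12 × 430 / 1000 = 148.6 kN.
Edge bolt: l_c = 20 − 14/2 = 13 mm → 1.2 × 13 × 12 × 430 / 1000 = 80.5 → r_n = 80.5 kN.
Interior bolts: l_c = 45 − 14 = 31 mm → 1.2 × 31 × 12 × 430 / 1000 = 192 → r_n = 148.6 kN.
R_n = 2 × 80.5 + 4 × 148.6 = 755.4 kN.
Allowable strength R_n/Ω = 755.4 / 2 = 378 kN.

378 kN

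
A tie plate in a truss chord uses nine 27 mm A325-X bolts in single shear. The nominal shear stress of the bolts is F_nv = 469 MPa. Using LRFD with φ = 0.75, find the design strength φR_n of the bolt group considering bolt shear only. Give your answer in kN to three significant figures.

1810 kN

A_b = π × 27² / 4 = 572.6 mm².
R_n = F_nv · A_b · n · n_s = 469 × 572.6 × 9 × 1 / 1000 = 2417 kN.
Design strength φR_n = 0.75 × 2417 = 1810 kN.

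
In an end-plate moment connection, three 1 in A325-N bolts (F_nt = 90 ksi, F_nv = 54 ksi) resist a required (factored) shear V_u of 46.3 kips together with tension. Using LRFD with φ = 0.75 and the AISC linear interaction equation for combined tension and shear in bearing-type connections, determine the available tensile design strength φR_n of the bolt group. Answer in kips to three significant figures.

130 kips

A_b = π·1²/4 = 0.7854 in²; f_rv = 46.3 / (3 × 0.7854) = 19.65 ksi.
F'_nt = 1.3 F_nt − (F_nt / φF_nv) f_rv = 1.3·90 − (90/(0.75·54))·19.65 = 73.33 ksi, capped at F_nt → F'_nt = 73.33 ksi.
R_n = F'_nt · A_b · n = 73.33 × 0.7854 × 3 = 172.8 kips.
Design strength φR_n = 0.75 × 172.8 = 130 kips.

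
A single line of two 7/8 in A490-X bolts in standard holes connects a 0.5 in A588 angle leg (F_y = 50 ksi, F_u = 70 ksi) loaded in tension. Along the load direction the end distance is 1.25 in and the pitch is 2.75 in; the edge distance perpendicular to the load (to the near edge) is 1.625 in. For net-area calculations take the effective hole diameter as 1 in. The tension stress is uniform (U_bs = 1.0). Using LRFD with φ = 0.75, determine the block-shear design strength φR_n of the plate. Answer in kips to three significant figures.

68.9 kips

Shear plane L_v = 1.25 + 1·2.75 = 4 in; A_gv = 4 × 0.5 = 2 in².
A_nv = (4 − 1.5·1) × 0.5 = 1.25 in².
A_nt = (1.625 − 0.5·1) × 0.5 = 0.5625 in².
0.6 F_u A_nv = 52.5 kips; 0.6 F_y A_gv = 60 kips → shear rupture governs the shear term.
R_n = 52.5 + 1.0 × 70 × 0.5625 = 91.88 kips.
Design strength φR_n = 0.75 × 91.88 = 68.9 kips.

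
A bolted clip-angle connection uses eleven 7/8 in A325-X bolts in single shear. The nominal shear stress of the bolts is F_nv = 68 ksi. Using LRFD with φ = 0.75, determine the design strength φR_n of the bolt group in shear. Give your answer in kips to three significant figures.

337 kips

A_b = π × 0.875² / 4 = 0.6013 in².
R_n = F_nv · A_b · n · n_s = 68 × 0.6013 × 11 × 1 = 449.8 kips.
Design strength φR_n = 0.75 × 449.8 = 337 kips.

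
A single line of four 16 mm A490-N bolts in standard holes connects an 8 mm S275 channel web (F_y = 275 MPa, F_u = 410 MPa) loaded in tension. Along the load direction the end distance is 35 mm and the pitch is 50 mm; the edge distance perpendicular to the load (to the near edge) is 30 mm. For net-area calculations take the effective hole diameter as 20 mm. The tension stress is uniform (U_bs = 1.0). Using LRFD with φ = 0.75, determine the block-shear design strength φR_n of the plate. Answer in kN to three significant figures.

219 kN

Shear plane L_v = 35 + 3·50 = 185 mm; A_gv = 185 × 8 = 1480 mm².
A_nv = (185 − 3.5·20) × 8 = 920 mm².
A_nt = (30 − 0.5·20) × 8 = 160 mm².
0.6 F_u A_nv = 226.3 kN; 0.6 F_y A_gv = 244.2 kN → shear rupture governs the shear term.
R_n = 226.3 + 1.0 × 410 × 160 / 1000 = 291.9 kN.
Design strength φR_n = 0.75 × 291.9 = 219 kN.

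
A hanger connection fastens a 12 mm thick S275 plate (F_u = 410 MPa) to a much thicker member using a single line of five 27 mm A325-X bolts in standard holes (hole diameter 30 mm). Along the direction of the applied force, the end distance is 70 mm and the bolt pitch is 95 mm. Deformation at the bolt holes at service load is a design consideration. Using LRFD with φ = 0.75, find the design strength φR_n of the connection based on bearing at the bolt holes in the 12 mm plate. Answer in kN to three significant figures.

1200 kN

Per bolt r_n = 1.2 l_c t F_u ≤ 2.4 d t F_u; upper limit = 2.4 × 27 × 12 × 410 / 1000 = 318.8 kN.
Edge bolt: l_c = 70 − 30/2 = 55 mm → 1.2 × 55 × 12 × 410 / 1000 = 324.7 → r_n = 318.8 kN.
Interior bolts: l_c = 95 − 30 = 65 mm → 1.2 × 65 × 12 × 410 / 1000 = 383.8 → r_n = 318.8 kN.
R_n = 1 × 318.8 + 4 × 318.8 = 1594 kN.
Design strength φR_n = 0.75 × 1594 = 1200 kN.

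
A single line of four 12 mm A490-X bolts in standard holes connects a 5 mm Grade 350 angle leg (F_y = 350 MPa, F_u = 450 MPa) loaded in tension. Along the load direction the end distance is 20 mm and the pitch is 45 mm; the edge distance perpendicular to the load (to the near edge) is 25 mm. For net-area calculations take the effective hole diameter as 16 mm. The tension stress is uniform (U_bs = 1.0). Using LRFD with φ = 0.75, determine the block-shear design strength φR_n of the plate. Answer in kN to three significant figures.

Shear plane L_v = 20 + 3·45 = 155 mm; A_gv = 155 × 5 = 775 mm².
A_nv = (155 − 3.5·16) × 5 = 495 mm².
A_nt = (25 − 0.5·16) × 5 = 85 mm².
0.6 F_u A_nv = 133.7 kN; 0.6 F_y A_gv = 162.8 kN → shear rupture governs the shear term.
R_n = 133.7 + 1.0 × 450 × 85 / 1000 = 171.9 kN.
Design strength φR_n = 0.75 × 171.9 = 129 kN.

129 kN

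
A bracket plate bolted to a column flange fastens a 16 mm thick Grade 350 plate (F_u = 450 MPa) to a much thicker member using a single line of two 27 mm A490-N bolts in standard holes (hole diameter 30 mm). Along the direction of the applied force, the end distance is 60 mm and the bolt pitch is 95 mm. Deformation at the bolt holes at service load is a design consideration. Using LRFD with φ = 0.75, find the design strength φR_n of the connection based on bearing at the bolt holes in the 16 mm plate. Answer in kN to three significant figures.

Per bolt r_n = 1.2 l_c t F_u ≤ 2.4 d t F_u; upper limit = 2.4 × 27 × 16 × 450 / 1000 = 466.6 kN.
Edge bolt: l_c = 60 − 30/2 = 45 mm → 1.2 × 45 × 16 × 450 / 1000 = 388.8 → r_n = 388.8 kN.
Interior bolts: l_c = 95 − 30 = 65 mm → 1.2 × 65 × 16 × 450 / 1000 = 561.6 → r_n = 466.6 kN.
R_n = 1 × 388.8 + 1 × 466.6 = 855.4 kN.
Design strength φR_n = 0.75 × 855.4 = 642 kN.

642 kN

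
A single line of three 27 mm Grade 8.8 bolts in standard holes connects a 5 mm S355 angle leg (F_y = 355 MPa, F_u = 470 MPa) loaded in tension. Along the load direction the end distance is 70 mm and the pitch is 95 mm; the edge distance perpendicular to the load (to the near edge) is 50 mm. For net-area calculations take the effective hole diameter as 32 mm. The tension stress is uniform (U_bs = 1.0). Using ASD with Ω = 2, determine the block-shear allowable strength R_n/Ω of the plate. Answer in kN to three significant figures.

167 kN

Shear plane L_v = 70 + 2·95 = 260 mm; A_gv = 260 × 5 = 1300 mm².
A_nv = (260 − 2.5·32) × 5 = 900 mm².
A_nt = (50 − 0.5·32) × 5 = 170 mm².
0.6 F_u A_nv = 253.8 kN; 0.6 F_y A_gv = 276.9 kN → shear rupture governs the shear term.
R_n = 253.8 + 1.0 × 470 × 170 / 1000 = 333.7 kN.
Allowable strength R_n/Ω = 333.7 / 2 = 167 kN.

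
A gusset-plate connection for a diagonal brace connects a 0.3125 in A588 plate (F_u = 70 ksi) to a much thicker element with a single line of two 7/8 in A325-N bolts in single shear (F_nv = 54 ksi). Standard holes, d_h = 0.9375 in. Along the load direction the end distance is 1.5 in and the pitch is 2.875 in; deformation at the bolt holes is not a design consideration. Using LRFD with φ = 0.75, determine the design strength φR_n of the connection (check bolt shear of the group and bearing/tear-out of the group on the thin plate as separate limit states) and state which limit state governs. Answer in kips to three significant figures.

Bolt shear: A_b = π·0.875²/4 = 0.6013 in²; R_n = 54 × 0.6013 × 2 × 1 = 64.94 kips → 0.75 × 64.94 = 48.7 kips.
Bearing (1.5 l_c t F_u ≤ 3.0 d t F_u): upper limit = 3.0·0.875·0.3125·70 = 57.42 kips.
  Edge l_c = 1.5 − 0.9375/2 = 1.031 → r_n = 33.84 kips; interior l_c = 2.875 − 0.9375 = 1.938 → r_n = 57.42 kips.
  R_n,bearing = 1·33.84 + 1·57.42 = 91.26 kips → 0.75 × 91.26 = 68.4 kips.
Bolt shear governs: 48.7 kips.

48.7 kips (bolt shear governs)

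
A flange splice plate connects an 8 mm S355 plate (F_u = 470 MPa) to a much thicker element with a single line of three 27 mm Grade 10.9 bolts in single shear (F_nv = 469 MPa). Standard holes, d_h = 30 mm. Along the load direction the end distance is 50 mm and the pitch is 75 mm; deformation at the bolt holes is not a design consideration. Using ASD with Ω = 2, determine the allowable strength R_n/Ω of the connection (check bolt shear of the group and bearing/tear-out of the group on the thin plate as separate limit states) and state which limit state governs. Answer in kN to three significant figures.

352 kN (bearing governs)

Bolt shear: A_b = π·27²/4 = 572.6 mm²; R_n = 469 × 572.6 × 3 × 1 / 1000 = 805.6 kN → 805.6 / 2 = 403 kN.
Bearing (1.5 l_c t F_u ≤ 3.0 d t F_u): upper limit = 3.0·27·8·470 / 1000 = 304.6 kN.
  Edge l_c = 50 − 30/2 = 35 → r_n = 197.4 kN; interior l_c = 75 − 30 = 45 → r_n = 253.8 kN.
  R_n,bearing = 1·197.4 + 2·253.8 = 705 kN → 705 / 2 = 352 kN.
Bearing governs: 352 kN.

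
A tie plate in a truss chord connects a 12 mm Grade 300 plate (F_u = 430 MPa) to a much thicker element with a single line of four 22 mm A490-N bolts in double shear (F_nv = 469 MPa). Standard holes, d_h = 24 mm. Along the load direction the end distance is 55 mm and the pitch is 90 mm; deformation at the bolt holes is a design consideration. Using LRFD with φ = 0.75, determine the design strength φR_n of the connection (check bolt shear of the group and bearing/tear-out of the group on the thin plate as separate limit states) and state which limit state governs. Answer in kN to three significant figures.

Bolt shear: A_b = π·22²/4 = 380.1 mm²; R_n = 469 × 380.1 × 4 × 2 / 1000 = 1426 kN → 0.75 × 1426 = 1070 kN.
Bearing (1.2 l_c t F_u ≤ 2.4 d t F_u): upper limit = 2.4·22·12·430 / 1000 = 272.4 kN.
  Edge l_c = 55 − 24/2 = 43 → r_n = 266.3 kN; interior l_c = 90 − 24 = 66 → r_n = 272.4 kN.
  R_n,bearing = 1·266.3 + 3·272.4 = 1084 kN → 0.75 × 1084 = 813 kN.
Bearing governs: 813 kN.

813 kN (bearing governs)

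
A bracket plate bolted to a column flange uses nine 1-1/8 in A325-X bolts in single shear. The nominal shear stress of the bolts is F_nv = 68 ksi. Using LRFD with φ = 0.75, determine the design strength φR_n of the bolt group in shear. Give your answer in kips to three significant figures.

456 kips

A_b = π × 1.125² / 4 = 0.994 in².
R_n = F_nv · A_b · n · n_s = 68 × 0.994 × 9 × 1 = 608.3 kips.
Design strength φR_n = 0.75 × 608.3 = 456 kips.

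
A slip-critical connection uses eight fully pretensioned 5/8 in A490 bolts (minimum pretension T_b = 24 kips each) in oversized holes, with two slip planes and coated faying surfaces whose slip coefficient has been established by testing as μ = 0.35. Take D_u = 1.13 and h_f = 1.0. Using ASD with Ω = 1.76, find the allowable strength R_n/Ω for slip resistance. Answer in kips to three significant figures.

86.3 kips

R_n = μ · D_u · h_f · T_b · n_s · n_b = 0.35 × 1.13 × 1.0 × 24 × 2 × 8 = 151.9 kips.
Allowable strength R_n/Ω = 151.9 / 1.76 = 86.3 kips.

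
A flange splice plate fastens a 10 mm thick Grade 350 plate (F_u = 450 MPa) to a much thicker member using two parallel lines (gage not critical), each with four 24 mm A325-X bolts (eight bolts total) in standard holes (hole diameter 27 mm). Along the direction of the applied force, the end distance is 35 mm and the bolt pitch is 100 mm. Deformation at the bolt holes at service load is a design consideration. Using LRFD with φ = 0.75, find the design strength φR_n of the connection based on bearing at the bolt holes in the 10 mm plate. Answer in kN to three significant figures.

Per bolt r_n = 1.2 l_c t F_u ≤ 2.4 d t F_u; upper limit = 2.4 × 24 × 10 × 450 / 1000 = 259.2 kN.
Edge bolt: l_c = 35 − 27/2 = 21.5 mm → 1.2 × 21.5 × 10 × 450 / 1000 = 116.1 → r_n = 116.1 kN.
Interior bolts: l_c = 100 − 27 = 73 mm → 1.2 × 73 × 10 × 450 / 1000 = 394.2 → r_n = 259.2 kN.
R_n = 2 × 116.1 + 6 × 259.2 = 1787 kN.
Design strength φR_n = 0.75 × 1787 = 1340 kN.

1340 kN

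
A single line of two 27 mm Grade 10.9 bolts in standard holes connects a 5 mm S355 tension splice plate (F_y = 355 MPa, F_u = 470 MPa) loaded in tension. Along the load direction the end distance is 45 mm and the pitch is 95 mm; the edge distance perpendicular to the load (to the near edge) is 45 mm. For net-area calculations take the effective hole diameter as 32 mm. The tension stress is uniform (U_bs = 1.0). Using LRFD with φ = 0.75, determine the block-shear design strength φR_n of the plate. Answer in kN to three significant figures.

148 kN

Shear plane L_v = 45 + 1·95 = 140 mm; A_gv = 140 × 5 = 700 mm².
A_nv = (140 − 1.5·32) × 5 = 460 mm².
A_nt = (45 − 0.5·32) × 5 = 145 mm².
0.6 F_u A_nv = 129.7 kN; 0.6 F_y A_gv = 149.1 kN → shear rupture governs the shear term.
R_n = 129.7 + 1.0 × 470 × 145 / 1000 = 197.9 kN.
Design strength φR_n = 0.75 × 197.9 = 148 kN.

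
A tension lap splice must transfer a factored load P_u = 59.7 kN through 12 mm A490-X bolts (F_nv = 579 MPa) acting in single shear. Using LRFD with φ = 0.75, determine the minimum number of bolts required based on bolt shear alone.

2 bolts

A_b = π·12²/4 = 113.1 mm².
Per-bolt design strength φR_n = 0.75 × 579 × 113.1 × 1 / 1000 = 49.11 kN.
n ≥ 59.7 / 49.11 = 1.216 → use 2 bolts.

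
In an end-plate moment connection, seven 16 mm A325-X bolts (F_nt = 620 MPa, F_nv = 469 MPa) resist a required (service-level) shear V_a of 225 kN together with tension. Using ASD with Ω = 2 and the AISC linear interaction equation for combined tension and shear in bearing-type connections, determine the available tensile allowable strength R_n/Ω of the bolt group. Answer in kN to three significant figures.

A_b = π·16²/4 = 201.1 mm²; f_rv = 225 × 1000 / (7 × 201.1) = 159.9 MPa.
F'_nt = 1.3 F_nt − (Ω F_nt / F_nv) f_rv = 1.3·620 − (2·620/469)·159.9 = 383.3 MPa, capped at F_nt → F'_nt = 383.3 MPa.
R_n = F'_nt · A_b · n = 383.3 × 201.1 × 7 / 1000 = 539.5 kN.
Allowable strength R_n/Ω = 539.5 / 2 = 270 kN.

270 kN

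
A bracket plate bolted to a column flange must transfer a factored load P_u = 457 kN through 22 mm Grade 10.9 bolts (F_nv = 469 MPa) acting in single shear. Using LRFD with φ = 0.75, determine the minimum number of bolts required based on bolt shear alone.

A_b = π·22²/4 = 380.1 mm².
Per-bolt design strength φR_n = 0.75 × 469 × 380.1 × 1 / 1000 = 133.7 kN.
n ≥ 457 / 133.7 = 3.418 → use 4 bolts.

4 bolts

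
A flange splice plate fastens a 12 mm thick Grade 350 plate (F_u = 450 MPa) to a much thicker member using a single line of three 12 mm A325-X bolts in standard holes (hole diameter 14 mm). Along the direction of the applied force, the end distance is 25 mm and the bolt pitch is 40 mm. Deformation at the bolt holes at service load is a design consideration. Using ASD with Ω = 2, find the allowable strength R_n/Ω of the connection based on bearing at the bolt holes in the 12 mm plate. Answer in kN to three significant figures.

214 kN

Per bolt r_n = 1.2 l_c t F_u ≤ 2.4 d t F_u; upper limit = 2.4 × 12 × 12 × 450 / 1000 = 155.5 kN.
Edge bolt: l_c = 25 − 14/2 = 18 mm → 1.2 × 18 × 12 × 450 / 1000 = 116.6 → r_n = 116.6 kN.
Interior bolts: l_c = 40 − 14 = 26 mm → 1.2 × 26 × 12 × 450 / 1000 = 168.5 → r_n = 155.5 kN.
R_n = 1 × 116.6 + 2 × 155.5 = 427.7 kN.
Allowable strength R_n/Ω = 427.7 / 2 = 214 kN.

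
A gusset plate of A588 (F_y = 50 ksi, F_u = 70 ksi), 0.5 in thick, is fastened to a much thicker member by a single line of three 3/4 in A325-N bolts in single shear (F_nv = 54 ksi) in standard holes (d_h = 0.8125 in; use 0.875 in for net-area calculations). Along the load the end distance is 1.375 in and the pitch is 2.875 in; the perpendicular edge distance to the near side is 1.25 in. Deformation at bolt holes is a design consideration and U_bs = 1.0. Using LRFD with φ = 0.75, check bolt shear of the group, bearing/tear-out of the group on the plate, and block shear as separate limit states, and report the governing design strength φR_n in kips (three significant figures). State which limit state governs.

53.7 kips (bolt shear governs)

Bolt shear: A_b = π·0.75²/4 = 0.4418 in²; R_n = 54 × 0.4418 × 3 × 1 = 71.57 kips → 0.75 × 71.57 = 53.7 kips.
Bearing: edge l_c = 0.9688, r_n = 40.69 kips; interior l_c = 2.062, r_n = 63 kips; R_n = 40.69 + 2·63 = 166.7 kips → 125 kips.
Block shear: A_gv = 3.562, A_nv = 2.469, A_nt = 0.4062 in²; R_n = min(0.6F_uA_nv, 0.6F_yA_gv) + U_bs·F_u·A_nt = 132.1 kips → 99.1 kips.
Bolt shear governs: 53.7 kips.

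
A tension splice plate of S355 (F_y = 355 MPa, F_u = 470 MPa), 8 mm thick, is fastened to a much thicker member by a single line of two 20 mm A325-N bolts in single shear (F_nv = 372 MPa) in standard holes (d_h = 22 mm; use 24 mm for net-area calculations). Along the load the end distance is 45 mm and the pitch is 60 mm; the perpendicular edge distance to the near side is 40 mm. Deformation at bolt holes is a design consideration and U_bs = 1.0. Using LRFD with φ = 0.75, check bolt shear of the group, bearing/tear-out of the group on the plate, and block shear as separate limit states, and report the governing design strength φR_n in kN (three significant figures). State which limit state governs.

175 kN (bolt shear governs)

Bolt shear: A_b = π·20²/4 = 314.2 mm²; R_n = 372 × 314.2 × 2 × 1 / 1000 = 233.7 kN → 0.75 × 233.7 = 175 kN.
Bearing: edge l_c = 34, r_n = 153.4 kN; interior l_c = 38, r_n = 171.5 kN; R_n = 153.4 + 1·171.5 = 324.9 kN → 244 kN.
Block shear: A_gv = 840, A_nv = 552, A_nt = 224 mm²; R_n = min(0.6F_uA_nv, 0.6F_yA_gv) + U_bs·F_u·A_nt = 260.9 kN → 196 kN.
Bolt shear governs: 175 kN.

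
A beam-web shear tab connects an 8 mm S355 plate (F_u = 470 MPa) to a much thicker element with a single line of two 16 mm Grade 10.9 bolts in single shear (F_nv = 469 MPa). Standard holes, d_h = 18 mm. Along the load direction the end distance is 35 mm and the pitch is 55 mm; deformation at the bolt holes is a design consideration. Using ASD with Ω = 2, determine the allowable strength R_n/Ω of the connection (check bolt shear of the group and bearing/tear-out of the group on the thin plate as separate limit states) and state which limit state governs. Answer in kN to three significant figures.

94.3 kN (bolt shear governs)

Bolt shear: A_b = π·16²/4 = 201.1 mm²; R_n = 469 × 201.1 × 2 × 1 / 1000 = 188.6 kN → 188.6 / 2 = 94.3 kN.
Bearing (1.2 l_c t F_u ≤ 2.4 d t F_u): upper limit = 2.4·16·8·470 / 1000 = 144.4 kN.
  Edge l_c = 35 − 18/2 = 26 → r_n = 117.3 kN; interior l_c = 55 − 18 = 37 → r_n = 144.4 kN.
  R_n,bearing = 1·117.3 + 1·144.4 = 261.7 kN → 261.7 / 2 = 131 kN.
Bolt shear governs: 94.3 kN.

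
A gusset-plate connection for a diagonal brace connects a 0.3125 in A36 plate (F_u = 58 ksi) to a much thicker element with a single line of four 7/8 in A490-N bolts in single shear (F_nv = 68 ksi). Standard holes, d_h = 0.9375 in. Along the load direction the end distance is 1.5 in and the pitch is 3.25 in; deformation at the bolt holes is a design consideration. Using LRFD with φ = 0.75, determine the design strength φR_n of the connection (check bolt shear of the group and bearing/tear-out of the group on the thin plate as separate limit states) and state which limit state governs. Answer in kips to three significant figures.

Bolt shear: A_b = π·0.875²/4 = 0.6013 in²; R_n = 68 × 0.6013 × 4 × 1 = 163.6 kips → 0.75 × 163.6 = 123 kips.
Bearing (1.2 l_c t F_u ≤ 2.4 d t F_u): upper limit = 2.4·0.875·0.3125·58 = 38.06 kips.
  Edge l_c = 1.5 − 0.9375/2 = 1.031 → r_n = 22.43 kips; interior l_c = 3.25 − 0.9375 = 2.312 → r_n = 38.06 kips.
  R_n,bearing = 1·22.43 + 3·38.06 = 136.6 kips → 0.75 × 136.6 = 102 kips.
Bearing governs: 102 kips.

102 kips (bearing governs)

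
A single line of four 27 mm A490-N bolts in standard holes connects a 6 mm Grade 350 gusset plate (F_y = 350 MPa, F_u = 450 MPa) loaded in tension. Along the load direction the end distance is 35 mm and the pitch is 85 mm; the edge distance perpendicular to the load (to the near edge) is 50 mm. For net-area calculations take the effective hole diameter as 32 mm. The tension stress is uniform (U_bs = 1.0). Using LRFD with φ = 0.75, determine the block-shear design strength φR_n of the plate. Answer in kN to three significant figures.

Shear plane L_v = 35 + 3·85 = 290 mm; A_gv = 290 × 6 = 1740 mm².
A_nv = (290 − 3.5·32) × 6 = 1068 mm².
A_nt = (50 − 0.5·32) × 6 = 204 mm².
0.6 F_u A_nv = 288.4 kN; 0.6 F_y A_gv = 365.4 kN → shear rupture governs the shear term.
R_n = 288.4 + 1.0 × 450 × 204 / 1000 = 380.2 kN.
Design strength φR_n = 0.75 × 380.2 = 285 kN.

285 kN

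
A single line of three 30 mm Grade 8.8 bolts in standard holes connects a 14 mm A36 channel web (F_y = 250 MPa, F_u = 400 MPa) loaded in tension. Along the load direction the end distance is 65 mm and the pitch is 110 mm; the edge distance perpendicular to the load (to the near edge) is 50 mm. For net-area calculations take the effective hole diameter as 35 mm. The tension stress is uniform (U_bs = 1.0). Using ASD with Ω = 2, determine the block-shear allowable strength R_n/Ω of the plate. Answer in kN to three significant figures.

Shear plane L_v = 65 + 2·110 = 285 mm; A_gv = 285 × 14 = 3990 mm².
A_nv = (285 − 2.5·35) × 14 = 2765 mm².
A_nt = (50 − 0.5·35) × 14 = 455 mm².
0.6 F_u A_nv = 663.6 kN; 0.6 F_y A_gv = 598.5 kN → shear yielding governs the shear term.
R_n = 598.5 + 1.0 × 400 × 455 / 1000 = 780.5 kN.
Allowable strength R_n/Ω = 780.5 / 2 = 390 kN.

390 kN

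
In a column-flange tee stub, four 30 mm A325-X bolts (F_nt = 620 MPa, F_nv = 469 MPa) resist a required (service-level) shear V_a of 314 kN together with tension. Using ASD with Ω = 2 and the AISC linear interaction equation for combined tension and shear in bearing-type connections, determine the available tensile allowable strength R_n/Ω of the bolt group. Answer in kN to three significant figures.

724 kN

A_b = π·30²/4 = 706.9 mm²; f_rv = 314 × 1000 / (4 × 706.9) = 111.1 MPa.
F'_nt = 1.3 F_nt − (Ω F_nt / F_nv) f_rv = 1.3·620 − (2·620/469)·111.1 = 512.4 MPa, capped at F_nt → F'_nt = 512.4 MPa.
R_n = F'_nt · A_b · n = 512.4 × 706.9 × 4 / 1000 = 1449 kN.
Allowable strength R_n/Ω = 1449 / 2 = 724 kN.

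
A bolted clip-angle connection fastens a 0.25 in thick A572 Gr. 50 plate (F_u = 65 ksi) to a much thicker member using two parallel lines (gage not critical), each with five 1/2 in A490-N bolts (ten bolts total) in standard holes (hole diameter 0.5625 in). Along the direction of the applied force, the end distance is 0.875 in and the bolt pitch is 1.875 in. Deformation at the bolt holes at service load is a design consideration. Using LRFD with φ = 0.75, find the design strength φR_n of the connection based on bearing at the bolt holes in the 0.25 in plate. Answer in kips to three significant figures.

134 kips

Per bolt r_n = 1.2 l_c t F_u ≤ 2.4 d t F_u; upper limit = 2.4 × 0.5 × 0.25 × 65 = 19.5 kips.
Edge bolt: l_c = 0.875 − 0.5625/2 = 0.5938 in → 1.2 × 0.5938 × 0.25 × 65 = 11.58 → r_n = 11.58 kips.
Interior bolts: l_c = 1.875 − 0.5625 = 1.312 in → 1.2 × 1.312 × 0.25 × 65 = 25.59 → r_n = 19.5 kips.
R_n = 2 × 11.58 + 8 × 19.5 = 179.2 kips.
Design strength φR_n = 0.75 × 179.2 = 134 kips.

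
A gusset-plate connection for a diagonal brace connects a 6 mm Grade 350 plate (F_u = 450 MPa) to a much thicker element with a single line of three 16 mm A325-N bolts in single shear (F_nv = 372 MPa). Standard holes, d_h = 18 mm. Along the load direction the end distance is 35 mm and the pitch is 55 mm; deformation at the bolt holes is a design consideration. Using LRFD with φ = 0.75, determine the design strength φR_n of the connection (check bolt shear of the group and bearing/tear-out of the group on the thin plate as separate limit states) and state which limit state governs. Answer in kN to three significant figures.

168 kN (bolt shear governs)

Bolt shear: A_b = π·16²/4 = 201.1 mm²; R_n = 372 × 201.1 × 3 × 1 / 1000 = 224.4 kN → 0.75 × 224.4 = 168 kN.
Bearing (1.2 l_c t F_u ≤ 2.4 d t F_u): upper limit = 2.4·16·6·450 / 1000 = 103.7 kN.
  Edge l_c = 35 − 18/2 = 26 → r_n = 84.24 kN; interior l_c = 55 − 18 = 37 → r_n = 103.7 kN.
  R_n,bearing = 1·84.24 + 2·103.7 = 291.6 kN → 0.75 × 291.6 = 219 kN.
Bolt shear governs: 168 kN.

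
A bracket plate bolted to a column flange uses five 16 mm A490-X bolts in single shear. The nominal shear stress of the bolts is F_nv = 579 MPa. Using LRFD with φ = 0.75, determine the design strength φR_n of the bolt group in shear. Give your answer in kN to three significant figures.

437 kN

A_b = π × 16² / 4 = 201.1 mm².
R_n = F_nv · A_b · n · n_s = 579 × 201.1 × 5 × 1 / 1000 = 582.1 kN.
Design strength φR_n = 0.75 × 582.1 = 437 kN.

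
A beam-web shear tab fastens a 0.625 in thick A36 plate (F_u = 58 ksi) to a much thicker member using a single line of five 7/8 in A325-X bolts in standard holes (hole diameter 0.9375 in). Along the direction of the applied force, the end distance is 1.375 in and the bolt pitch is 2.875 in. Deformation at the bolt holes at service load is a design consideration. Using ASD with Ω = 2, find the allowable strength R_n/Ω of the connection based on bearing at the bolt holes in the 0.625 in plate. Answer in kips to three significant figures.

172 kips

Per bolt r_n = 1.2 l_c t F_u ≤ 2.4 d t F_u; upper limit = 2.4 × 0.875 × 0.625 × 58 = 76.12 kips.
Edge bolt: l_c = 1.375 − 0.9375/2 = 0.9062 in → 1.2 × 0.9062 × 0.625 × 58 = 39.42 → r_n = 39.42 kips.
Interior bolts: l_c = 2.875 − 0.9375 = 1.938 in → 1.2 × 1.938 × 0.625 × 58 = 84.28 → r_n = 76.12 kips.
R_n = 1 × 39.42 + 4 × 76.12 = 343.9 kips.
Allowable strength R_n/Ω = 343.9 / 2 = 172 kips.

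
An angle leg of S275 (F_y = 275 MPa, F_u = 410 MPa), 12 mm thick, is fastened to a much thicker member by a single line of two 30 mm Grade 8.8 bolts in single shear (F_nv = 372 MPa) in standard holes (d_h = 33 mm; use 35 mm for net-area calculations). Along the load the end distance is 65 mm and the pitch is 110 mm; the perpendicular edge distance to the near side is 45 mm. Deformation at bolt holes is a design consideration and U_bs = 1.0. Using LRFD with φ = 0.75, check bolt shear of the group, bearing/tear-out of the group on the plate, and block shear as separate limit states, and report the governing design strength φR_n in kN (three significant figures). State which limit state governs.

361 kN (block shear governs)

Bolt shear: A_b = π·30²/4 = 706.9 mm²; R_n = 372 × 706.9 × 2 × 1 / 1000 = 525.9 kN → 0.75 × 525.9 = 394 kN.
Bearing: edge l_c = 48.5, r_n = 286.3 kN; interior l_c = 77, r_n = 354.2 kN; R_n = 286.3 + 1·354.2 = 640.6 kN → 480 kN.
Block shear: A_gv = 2100, A_nv = 1470, A_nt = 330 mm²; R_n = min(0.6F_uA_nv, 0.6F_yA_gv) + U_bs·F_u·A_nt = 481.8 kN → 361 kN.
Block shear governs: 361 kN.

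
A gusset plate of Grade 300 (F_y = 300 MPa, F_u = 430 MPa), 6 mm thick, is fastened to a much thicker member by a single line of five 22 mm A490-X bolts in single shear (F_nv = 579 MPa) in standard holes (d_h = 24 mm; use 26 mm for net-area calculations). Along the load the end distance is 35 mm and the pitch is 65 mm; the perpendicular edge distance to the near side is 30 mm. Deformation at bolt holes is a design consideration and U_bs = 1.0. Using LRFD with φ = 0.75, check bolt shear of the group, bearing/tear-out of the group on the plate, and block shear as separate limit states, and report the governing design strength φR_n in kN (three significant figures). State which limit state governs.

Bolt shear: A_b = π·22²/4 = 380.1 mm²; R_n = 579 × 380.1 × 5 × 1 / 1000 = 1100 kN → 0.75 × 1100 = 825 kN.
Bearing: edge l_c = 23, r_n = 71.21 kN; interior l_c = 41, r_n = 126.9 kN; R_n = 71.21 + 4·126.9 = 579 kN → 434 kN.
Block shear: A_gv = 1770, A_nv = 1068, A_nt = 102 mm²; R_n = min(0.6F_uA_nv, 0.6F_yA_gv) + U_bs·F_u·A_nt = 319.4 kN → 240 kN.
Block shear governs: 240 kN.

240 kN (block shear governs)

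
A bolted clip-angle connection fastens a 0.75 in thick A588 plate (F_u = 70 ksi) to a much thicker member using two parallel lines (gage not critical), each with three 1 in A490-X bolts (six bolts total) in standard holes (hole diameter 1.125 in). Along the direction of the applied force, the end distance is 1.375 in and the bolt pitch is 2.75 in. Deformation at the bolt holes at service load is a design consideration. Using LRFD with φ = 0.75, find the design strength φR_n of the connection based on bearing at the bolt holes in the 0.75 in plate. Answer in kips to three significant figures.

384 kips

Per bolt r_n = 1.2 l_c t F_u ≤ 2.4 d t F_u; upper limit = 2.4 × 1 × 0.75 × 70 = 126 kips.
Edge bolt: l_c = 1.375 − 1.125/2 = 0.8125 in → 1.2 × 0.8125 × 0.75 × 70 = 51.19 → r_n = 51.19 kips.
Interior bolts: l_c = 2.75 − 1.125 = 1.625 in → 1.2 × 1.625 × 0.75 × 70 = 102.4 → r_n = 102.4 kips.
R_n = 2 × 51.19 + 4 × 102.4 = 511.9 kips.
Design strength φR_n = 0.75 × 511.9 = 384 kips.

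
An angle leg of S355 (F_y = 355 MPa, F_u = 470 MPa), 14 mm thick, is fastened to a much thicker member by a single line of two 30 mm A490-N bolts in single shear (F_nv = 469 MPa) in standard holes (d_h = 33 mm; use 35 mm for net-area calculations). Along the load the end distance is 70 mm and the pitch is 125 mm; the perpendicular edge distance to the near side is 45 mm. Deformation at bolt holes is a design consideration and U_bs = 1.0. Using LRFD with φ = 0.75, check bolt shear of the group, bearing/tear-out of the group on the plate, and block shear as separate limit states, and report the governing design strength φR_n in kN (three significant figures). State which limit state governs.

497 kN (bolt shear governs)

Bolt shear: A_b = π·30²/4 = 706.9 mm²; R_n = 469 × 706.9 × 2 × 1 / 1000 = 663 kN → 0.75 × 663 = 497 kN.
Bearing: edge l_c = 53.5, r_n = 422.4 kN; interior l_c = 92, r_n = 473.8 kN; R_n = 422.4 + 1·473.8 = 896.2 kN → 672 kN.
Block shear: A_gv = 2730, A_nv = 1995, A_nt = 385 mm²; R_n = min(0.6F_uA_nv, 0.6F_yA_gv) + U_bs·F_u·A_nt = 743.5 kN → 558 kN.
Bolt shear governs: 497 kN.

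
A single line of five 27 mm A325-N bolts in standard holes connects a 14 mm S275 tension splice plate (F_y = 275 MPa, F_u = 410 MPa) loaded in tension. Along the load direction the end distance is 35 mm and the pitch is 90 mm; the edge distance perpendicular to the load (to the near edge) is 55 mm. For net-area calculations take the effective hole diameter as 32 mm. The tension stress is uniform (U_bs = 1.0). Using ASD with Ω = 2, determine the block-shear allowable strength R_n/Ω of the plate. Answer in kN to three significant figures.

Shear plane L_v = 35 + 4·90 = 395 mm; A_gv = 395 × 14 = 5530 mm².
A_nv = (395 − 4.5·32) × 14 = 3514 mm².
A_nt = (55 − 0.5·32) × 14 = 546 mm².
0.6 F_u A_nv = 864.4 kN; 0.6 F_y A_gv = 912.5 kN → shear rupture governs the shear term.
R_n = 864.4 + 1.0 × 410 × 546 / 1000 = 1088 kN.
Allowable strength R_n/Ω = 1088 / 2 = 544 kN.

544 kN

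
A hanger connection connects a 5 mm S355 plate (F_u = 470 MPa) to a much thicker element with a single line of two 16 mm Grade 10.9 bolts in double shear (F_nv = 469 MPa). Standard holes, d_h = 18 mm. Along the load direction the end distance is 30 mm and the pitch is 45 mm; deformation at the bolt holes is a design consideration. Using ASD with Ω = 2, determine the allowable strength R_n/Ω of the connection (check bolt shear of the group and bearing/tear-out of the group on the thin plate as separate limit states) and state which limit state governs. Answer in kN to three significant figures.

67.7 kN (bearing governs)

Bolt shear: A_b = π·16²/4 = 201.1 mm²; R_n = 469 × 201.1 × 2 × 2 / 1000 = 377.2 kN → 377.2 / 2 = 189 kN.
Bearing (1.2 l_c t F_u ≤ 2.4 d t F_u): upper limit = 2.4·16·5·470 / 1000 = 90.24 kN.
  Edge l_c = 30 − 18/2 = 21 → r_n = 59.22 kN; interior l_c = 45 − 18 = 27 → r_n = 76.14 kN.
  R_n,bearing = 1·59.22 + 1·76.14 = 135.4 kN → 135.4 / 2 = 67.7 kN.
Bearing governs: 67.7 kN.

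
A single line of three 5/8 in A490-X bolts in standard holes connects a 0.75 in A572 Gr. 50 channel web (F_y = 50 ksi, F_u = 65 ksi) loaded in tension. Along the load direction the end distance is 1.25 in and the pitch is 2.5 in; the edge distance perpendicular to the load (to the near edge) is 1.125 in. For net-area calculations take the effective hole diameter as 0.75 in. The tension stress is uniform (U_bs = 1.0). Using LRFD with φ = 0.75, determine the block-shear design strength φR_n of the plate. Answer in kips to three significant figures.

123 kips

Shear plane L_v = 1.25 + 2·2.5 = 6.25 in; A_gv = 6.25 × 0.75 = 4.688 in².
A_nv = (6.25 − 2.5·0.75) × 0.75 = 3.281 in².
A_nt = (1.125 − 0.5·0.75) × 0.75 = 0.5625 in².
0.6 F_u A_nv = 128 kips; 0.6 F_y A_gv = 140.6 kips → shear rupture governs the shear term.
R_n = 128 + 1.0 × 65 × 0.5625 = 164.5 kips.
Design strength φR_n = 0.75 × 164.5 = 123 kips.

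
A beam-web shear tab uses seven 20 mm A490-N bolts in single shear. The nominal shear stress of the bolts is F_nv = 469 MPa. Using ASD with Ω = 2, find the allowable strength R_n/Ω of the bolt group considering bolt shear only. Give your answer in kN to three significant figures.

516 kN

A_b = π × 20² / 4 = 314.2 mm².
R_n = F_nv · A_b · n · n_s = 469 × 314.2 × 7 × 1 / 1000 = 1031 kN.
Allowable strength R_n/Ω = 1031 / 2 = 516 kN.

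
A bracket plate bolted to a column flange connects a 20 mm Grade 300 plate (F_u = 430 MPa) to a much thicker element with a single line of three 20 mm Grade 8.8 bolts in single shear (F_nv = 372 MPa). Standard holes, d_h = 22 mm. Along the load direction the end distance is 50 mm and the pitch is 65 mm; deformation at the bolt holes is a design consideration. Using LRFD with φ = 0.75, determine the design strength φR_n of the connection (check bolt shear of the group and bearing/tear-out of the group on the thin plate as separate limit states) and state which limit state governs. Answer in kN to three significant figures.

263 kN (bolt shear governs)

Bolt shear: A_b = π·20²/4 = 314.2 mm²; R_n = 372 × 314.2 × 3 × 1 / 1000 = 350.6 kN → 0.75 × 350.6 = 263 kN.
Bearing (1.2 l_c t F_u ≤ 2.4 d t F_u): upper limit = 2.4·20·20·430 / 1000 = 412.8 kN.
  Edge l_c = 50 − 22/2 = 39 → r_n = 402.5 kN; interior l_c = 65 − 22 = 43 → r_n = 412.8 kN.
  R_n,bearing = 1·402.5 + 2·412.8 = 1228 kN → 0.75 × 1228 = 921 kN.
Bolt shear governs: 263 kN.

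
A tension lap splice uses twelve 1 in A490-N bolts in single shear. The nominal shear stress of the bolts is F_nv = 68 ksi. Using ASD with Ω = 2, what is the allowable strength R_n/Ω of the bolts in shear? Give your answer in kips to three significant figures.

A_b = π × 1² / 4 = 0.7854 in².
R_n = F_nv · A_b · n · n_s = 68 × 0.7854 × 12 × 1 = 640.9 kips.
Allowable strength R_n/Ω = 640.9 / 2 = 320 kips.

320 kips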